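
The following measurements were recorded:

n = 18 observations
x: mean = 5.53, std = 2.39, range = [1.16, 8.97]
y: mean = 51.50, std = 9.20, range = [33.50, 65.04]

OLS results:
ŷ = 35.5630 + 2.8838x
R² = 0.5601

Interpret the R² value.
The model explains 56.01% of the variance in y (R² = 0.5601), leaving 43.99% unexplained; the fit is moderate.

R² = 1 − SS_res/SS_tot compares the residual scatter to the total scatter of y about its mean.

Here R² = 0.5601:
- Explained: 56.01% of the variation in y
- Unexplained (residual): 100% − 56.01% = 43.99%
- Rule of thumb (below 0.3 weak; 0.3 to below 0.7 moderate; 0.7 and above strong) → moderate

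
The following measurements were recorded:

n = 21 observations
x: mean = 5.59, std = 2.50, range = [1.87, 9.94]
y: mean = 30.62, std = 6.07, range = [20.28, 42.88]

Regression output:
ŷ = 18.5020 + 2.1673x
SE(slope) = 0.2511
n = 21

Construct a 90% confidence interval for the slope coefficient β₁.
The 90% CI for β₁ is (1.7331, 2.6015)

Confidence interval for the slope:

The 90% CI for β₁ is: β̂₁ ± t*(α/2, n-2) × SE(β̂₁)

Step 1: Find critical t-value
- Confidence level = 0.9
- Degrees of freedom = n - 2 = 21 - 2 = 19
- t*(α/2, 19) = 1.7291

Step 2: Calculate margin of error
Margin = 1.7291 × 0.2511 = 0.4342

Step 3: Construct interval
CI = 2.1673 ± 0.4342
CI = (1.7331, 2.6015)

Interpretation: We are 90% confident that the true slope β₁ lies between 1.7331 and 2.6015.
Both endpoints are positive, so the data support a genuinely positive slope at this confidence level.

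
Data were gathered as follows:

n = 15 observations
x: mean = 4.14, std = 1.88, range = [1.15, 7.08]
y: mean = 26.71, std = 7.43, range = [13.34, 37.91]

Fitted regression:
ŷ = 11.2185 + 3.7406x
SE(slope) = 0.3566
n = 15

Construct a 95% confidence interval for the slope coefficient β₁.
The 95% CI for β₁ is (2.9702, 4.5110)

Confidence interval for the slope:

The 95% CI for β₁ is: β̂₁ ± t*(α/2, n-2) × SE(β̂₁)

Step 1: Find critical t-value
- Confidence level = 0.95
- Degrees of freedom = n - 2 = 15 - 2 = 13
- t*(α/2, 13) = 2.1604

Step 2: Calculate margin of error
Margin = 2.1604 × 0.3566 = 0.7704

Step 3: Construct interval
CI = 3.7406 ± 0.7704
CI = (2.9702, 4.5110)

Interpretation: We are 95% confident that the true slope β₁ lies between 2.9702 and 4.5110.
The interval does not include 0, suggesting a significant linear relationship.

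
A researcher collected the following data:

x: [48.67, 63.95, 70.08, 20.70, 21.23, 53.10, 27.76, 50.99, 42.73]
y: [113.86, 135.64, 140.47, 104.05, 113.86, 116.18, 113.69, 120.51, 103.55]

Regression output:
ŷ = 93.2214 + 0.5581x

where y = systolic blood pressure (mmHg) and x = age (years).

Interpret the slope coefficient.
An increase of one year in age is associated with a 0.5581 mmHg increase in predicted blood pressure.

The slope β₁ = 0.5581 gives the rate at which the fitted blood pressure changes with age.

Interpretation:
- Age up by 1 year → predicted blood pressure increases by 0.5581 mmHg
- This is a linear approximation: the same per-unit change is assumed across the whole observed x range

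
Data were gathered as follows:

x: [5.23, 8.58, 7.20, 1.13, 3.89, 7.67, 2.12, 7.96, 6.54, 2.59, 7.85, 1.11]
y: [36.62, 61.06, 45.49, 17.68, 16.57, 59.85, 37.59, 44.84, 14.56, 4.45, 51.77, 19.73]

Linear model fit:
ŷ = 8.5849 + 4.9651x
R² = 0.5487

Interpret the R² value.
The model explains 54.87% of the variance in y (R² = 0.5487), leaving 45.13% unexplained; the fit is moderate.

R² = 1 − SS_res/SS_tot compares the residual scatter to the total scatter of y about its mean.

Here R² = 0.5487:
- Explained: 54.87% of the variation in y
- Unexplained (residual): 100% − 54.87% = 45.13%
- Rule of thumb (below 0.3 weak; 0.3 to below 0.7 moderate; 0.7 and above strong) → moderate

Note: R² never decreases when predictors are added, so it should not be used alone to compare models of different size.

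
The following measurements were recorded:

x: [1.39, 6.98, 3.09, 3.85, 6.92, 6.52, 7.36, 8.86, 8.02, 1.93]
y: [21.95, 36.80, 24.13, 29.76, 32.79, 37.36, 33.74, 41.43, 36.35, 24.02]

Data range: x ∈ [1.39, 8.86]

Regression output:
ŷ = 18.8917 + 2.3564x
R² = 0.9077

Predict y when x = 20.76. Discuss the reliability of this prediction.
The equation gives ŷ = 67.8106; however x = 20.76 is 11.90 units above the observed range, so this extrapolated value should not be trusted.

Prediction calculation:
ŷ = 18.8917 + 2.3564 × 20.76
ŷ = 67.8106

Reliability:
- Data range: x ∈ [1.39, 8.86]
- Prediction point: x = 20.76 is 11.90 units above the observed range → this is EXTRAPOLATION, not interpolation

Why that matters here:
- The linear relationship may not hold outside the observed range
- Real relationships often flatten, saturate, or turn nonlinear at extremes

A defensible statement: 'if the linear trend continued to x = 20.76, y would be about 67.8106' — the premise is untested.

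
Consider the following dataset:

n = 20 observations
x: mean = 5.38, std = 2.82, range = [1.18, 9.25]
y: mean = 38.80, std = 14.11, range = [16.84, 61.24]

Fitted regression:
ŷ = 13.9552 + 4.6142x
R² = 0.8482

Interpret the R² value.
The model explains 84.82% of the variance in y (R² = 0.8482), leaving 15.18% unexplained; the fit is strong.

R² (coefficient of determination) measures the proportion of variance in y explained by the regression model.

Here R² = 0.8482:
- Explained: 84.82% of the variation in y
- Unexplained (residual): 100% − 84.82% = 15.18%
- Rule of thumb (below 0.3 weak; 0.3 to below 0.7 moderate; 0.7 and above strong) → strong

Calculation: R² = 1 − (SS_res / SS_tot), where SS_res is the sum of squared residuals and SS_tot the total sum of squares.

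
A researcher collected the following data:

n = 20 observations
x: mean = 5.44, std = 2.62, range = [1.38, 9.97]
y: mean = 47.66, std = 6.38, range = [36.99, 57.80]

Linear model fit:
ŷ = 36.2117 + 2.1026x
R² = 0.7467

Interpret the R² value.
R² = 0.7467 means 74.67% of the variation in y is explained by the linear relationship with x. This indicates a strong fit.

R² = 1 − SS_res/SS_tot compares the residual scatter to the total scatter of y about its mean.

Here R² = 0.7467:
- Explained: 74.67% of the variation in y
- Unexplained (residual): 100% − 74.67% = 25.33%
- Rule of thumb (below 0.3 weak; 0.3 to below 0.7 moderate; 0.7 and above strong) → strong

Note: R² never decreases when predictors are added, so it should not be used alone to compare models of different size.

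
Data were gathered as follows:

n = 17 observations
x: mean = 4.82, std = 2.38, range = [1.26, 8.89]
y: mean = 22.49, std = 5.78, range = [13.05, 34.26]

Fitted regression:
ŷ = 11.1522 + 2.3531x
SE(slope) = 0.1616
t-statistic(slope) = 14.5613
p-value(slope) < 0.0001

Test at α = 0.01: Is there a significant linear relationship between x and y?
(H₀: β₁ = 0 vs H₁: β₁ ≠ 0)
Reject H₀: p-value < 0.0001 < α = 0.01. The linear relationship is significant at the 1% level.

Hypothesis test for the slope coefficient:

H₀: β₁ = 0 (no linear relationship)
H₁: β₁ ≠ 0 (linear relationship exists)

Test statistic: t = β̂₁ / SE(β̂₁) = 2.3531 / 0.1616 = 14.5613

p < 0.0001: how often a slope estimate this far from 0 (in SE units) would arise by chance if β₁ were truly 0.

Decision rule: reject H₀ if p-value < α.
p-value < 0.0001 < α = 0.01 → reject H₀.

Conclusion: the linear association between x and y is significant at the 1% level.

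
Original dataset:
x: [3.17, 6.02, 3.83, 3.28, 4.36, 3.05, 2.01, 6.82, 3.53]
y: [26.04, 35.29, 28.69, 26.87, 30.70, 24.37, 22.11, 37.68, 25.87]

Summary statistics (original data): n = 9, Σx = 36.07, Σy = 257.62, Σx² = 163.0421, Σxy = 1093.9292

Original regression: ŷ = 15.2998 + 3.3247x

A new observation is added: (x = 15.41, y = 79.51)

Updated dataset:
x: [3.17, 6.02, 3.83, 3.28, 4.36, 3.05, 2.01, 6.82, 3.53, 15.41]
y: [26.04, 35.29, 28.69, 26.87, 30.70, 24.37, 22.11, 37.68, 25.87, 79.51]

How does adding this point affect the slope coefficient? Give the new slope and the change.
Adding the point moves β₁ from 3.3247 to 4.3075, i.e. it increases by 0.9828 (+29.6%).

The new point has HIGH LEVERAGE: x = 15.41 is far from the original mean x̄ = 36.07/9 ≈ 4.01 (original range [2.01, 6.82]).

Step 1: Update the sums with the new point (n goes from 9 to 10)
Σx  = 36.07 + 15.41 = 51.48
Σy  = 257.62 + 79.51 = 337.13
Σx² = 163.0421 + 15.41² = 163.0421 + 237.4681 = 400.5102
Σxy = 1093.9292 + 15.41×79.51 = 1093.9292 + 1225.2491 = 2319.1783

Step 2: Recompute the slope with b₁ = (nΣxy − ΣxΣy) / (nΣx² − (Σx)²)
Numerator   = 10×2319.1783 − 51.48×337.13 = 23191.7830 − 17355.4524 = 5836.3306
Denominator = 10×400.5102 − 51.48² = 4005.1020 − 2650.1904 = 1354.9116
b₁(new) = 5836.3306 / 1354.9116 = 4.3075

(Same formula on the original sums: (9×1093.9292 − 36.07×257.62) / (9×163.0421 − 36.07²) = 553.0094 / 166.3340 = 3.3247, matching the given fit.)

Step 3: Change in slope
Δβ₁ = 4.3075 − 3.3247 = +0.9828
Relative change = +0.9828 / 3.3247 × 100% = +29.6%
→ the slope increases when the point is added.

Because the point sits above the extension of the original line at a high-leverage x, it tilts the fit up.
In practice: examine leverage (hᵢ) and Cook's distance rather than deleting it automatically.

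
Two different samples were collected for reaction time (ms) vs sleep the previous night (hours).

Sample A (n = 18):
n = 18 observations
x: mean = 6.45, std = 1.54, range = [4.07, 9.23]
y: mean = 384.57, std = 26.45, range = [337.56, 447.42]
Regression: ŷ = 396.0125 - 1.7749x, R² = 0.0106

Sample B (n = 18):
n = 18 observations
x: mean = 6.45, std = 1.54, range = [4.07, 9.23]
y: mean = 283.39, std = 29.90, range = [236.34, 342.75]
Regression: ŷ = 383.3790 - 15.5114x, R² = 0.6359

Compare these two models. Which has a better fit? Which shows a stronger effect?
Model B has the better fit (R² = 0.6359 vs 0.0106). Model B shows the stronger effect (|β₁| = 15.5114 vs 1.7749).

Model Comparison:

Fit — compare R²:
- Model A: R² = 0.0106 → 1.06% of variance in reaction time explained
- Model B: R² = 0.6359 → 63.59% of variance in reaction time explained
- 0.6359 > 0.0106 → Model B has the better fit

Effect size (slope magnitude):
- Model A: β₁ = -1.7749 → predicted reaction time falls 1.7749 ms per additional hour of sleep
- Model B: β₁ = -15.5114 → predicted reaction time falls 15.5114 ms per additional hour of sleep
- |-1.7749| < |-15.5114| → Model B shows the stronger marginal effect

Note: A better fit (higher R²) doesn't necessarily mean a more important relationship.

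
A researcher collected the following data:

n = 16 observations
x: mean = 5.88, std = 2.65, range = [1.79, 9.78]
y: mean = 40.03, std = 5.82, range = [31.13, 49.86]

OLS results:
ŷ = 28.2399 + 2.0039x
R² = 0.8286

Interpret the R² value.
About 82.86% of the variability in y is accounted for by the regression on x (R² = 0.8286) — a strong linear fit.

R² (coefficient of determination) measures the proportion of variance in y explained by the regression model.

Here R² = 0.8286:
- Explained: 82.86% of the variation in y
- Unexplained (residual): 100% − 82.86% = 17.14%
- Rule of thumb (below 0.3 weak; 0.3 to below 0.7 moderate; 0.7 and above strong) → strong

Note: R² says nothing about causation, and a high R² does not by itself mean the linear form is appropriate — check the residuals.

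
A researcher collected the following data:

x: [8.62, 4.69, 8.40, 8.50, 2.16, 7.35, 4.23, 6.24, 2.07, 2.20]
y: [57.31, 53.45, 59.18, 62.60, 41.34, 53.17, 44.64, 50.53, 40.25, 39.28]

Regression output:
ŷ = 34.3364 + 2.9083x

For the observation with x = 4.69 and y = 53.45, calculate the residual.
Residual = 5.4737

The residual is the difference between the actual value and the predicted value:

Residual = y - ŷ

Step 1: Calculate predicted value
ŷ = 34.3364 + 2.9083 × 4.69
ŷ = 47.9763

Step 2: Calculate residual
Residual = 53.45 - 47.9763
Residual = 5.4737

Sign check: y > ŷ, so the point is above the line and the fit underestimates here.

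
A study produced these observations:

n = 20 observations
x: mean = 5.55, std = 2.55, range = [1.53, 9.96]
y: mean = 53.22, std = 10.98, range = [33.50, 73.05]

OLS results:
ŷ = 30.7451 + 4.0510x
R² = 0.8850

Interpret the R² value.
The model explains 88.50% of the variance in y (R² = 0.8850), leaving 11.50% unexplained; the fit is strong.

R² (coefficient of determination) measures the proportion of variance in y explained by the regression model.

Here R² = 0.8850:
- Explained: 88.50% of the variation in y
- Unexplained (residual): 100% − 88.50% = 11.50%
- Rule of thumb (below 0.3 weak; 0.3 to below 0.7 moderate; 0.7 and above strong) → strong

Calculation: R² = 1 − (SS_res / SS_tot), where SS_res is the sum of squared residuals and SS_tot the total sum of squares.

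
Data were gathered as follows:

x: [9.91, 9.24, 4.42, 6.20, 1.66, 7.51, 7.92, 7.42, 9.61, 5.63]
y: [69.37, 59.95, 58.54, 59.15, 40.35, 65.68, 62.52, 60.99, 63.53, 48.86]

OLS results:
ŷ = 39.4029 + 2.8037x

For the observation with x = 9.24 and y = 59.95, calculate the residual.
Residual = -5.3591

The residual is the difference between the actual value and the predicted value:

Residual = y - ŷ

Step 1: Calculate predicted value
ŷ = 39.4029 + 2.8037 × 9.24
ŷ = 65.3091

Step 2: Calculate residual
Residual = 59.95 - 65.3091
Residual = -5.3591

Interpretation: the model overestimates the actual value by 5.3591 at this point (negative residual → observation lies below the fitted line).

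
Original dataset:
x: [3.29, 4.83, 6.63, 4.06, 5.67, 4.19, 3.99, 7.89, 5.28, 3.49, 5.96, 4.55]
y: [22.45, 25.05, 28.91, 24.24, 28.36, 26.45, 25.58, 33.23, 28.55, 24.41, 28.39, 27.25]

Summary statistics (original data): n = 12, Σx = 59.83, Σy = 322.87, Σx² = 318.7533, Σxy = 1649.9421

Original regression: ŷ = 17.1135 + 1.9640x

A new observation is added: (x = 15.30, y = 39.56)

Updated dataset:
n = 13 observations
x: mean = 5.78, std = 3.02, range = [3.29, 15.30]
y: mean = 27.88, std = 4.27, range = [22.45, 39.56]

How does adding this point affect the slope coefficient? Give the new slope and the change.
New slope β₁ = 1.3539 versus 1.9640 before: a change of -0.6101 (-31.1%).

The new point has HIGH LEVERAGE: x = 15.30 is far from the original mean x̄ = 59.83/12 ≈ 4.99 (original range [3.29, 7.89]).

Step 1: Update the sums with the new point (n goes from 12 to 13)
Σx  = 59.83 + 15.30 = 75.13
Σy  = 322.87 + 39.56 = 362.43
Σx² = 318.7533 + 15.30² = 318.7533 + 234.0900 = 552.8433
Σxy = 1649.9421 + 15.30×39.56 = 1649.9421 + 605.2680 = 2255.2101

Step 2: Recompute the slope with b₁ = (nΣxy − ΣxΣy) / (nΣx² − (Σx)²)
Numerator   = 13×2255.2101 − 75.13×362.43 = 29317.7313 − 27229.3659 = 2088.3654
Denominator = 13×552.8433 − 75.13² = 7186.9629 − 5644.5169 = 1542.4460
b₁(new) = 2088.3654 / 1542.4460 = 1.3539

(Same formula on the original sums: (12×1649.9421 − 59.83×322.87) / (12×318.7533 − 59.83²) = 481.9931 / 245.4107 = 1.9640, matching the given fit.)

Step 3: Change in slope
Δβ₁ = 1.3539 − 1.9640 = -0.6101
Relative change = -0.6101 / 1.9640 × 100% = -31.1%
→ the slope decreases when the point is added.

A high-leverage point only changes the slope if it is off the original line; here y = 39.56 is below the original trend, so the slope decreases.
In practice: check such a point for data-entry or measurement error; refit with and without it and report both if conclusions differ.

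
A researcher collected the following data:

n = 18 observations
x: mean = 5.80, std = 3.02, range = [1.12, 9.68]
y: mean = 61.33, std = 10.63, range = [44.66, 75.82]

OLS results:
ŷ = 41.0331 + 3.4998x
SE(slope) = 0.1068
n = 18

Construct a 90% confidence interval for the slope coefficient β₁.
The 90% CI for β₁ is (3.3133, 3.6863)

Confidence interval for the slope:

The 90% CI for β₁ is: β̂₁ ± t*(α/2, n-2) × SE(β̂₁)

Step 1: Find critical t-value
- Confidence level = 0.9
- Degrees of freedom = n - 2 = 18 - 2 = 16
- t*(α/2, 16) = 1.7459

Step 2: Calculate margin of error
Margin = 1.7459 × 0.1068 = 0.1865

Step 3: Construct interval
CI = 3.4998 ± 0.1865
CI = (3.3133, 3.6863)

Interpretation: We are 90% confident that the true slope β₁ lies between 3.3133 and 3.6863.
The interval does not include 0, suggesting a significant linear relationship.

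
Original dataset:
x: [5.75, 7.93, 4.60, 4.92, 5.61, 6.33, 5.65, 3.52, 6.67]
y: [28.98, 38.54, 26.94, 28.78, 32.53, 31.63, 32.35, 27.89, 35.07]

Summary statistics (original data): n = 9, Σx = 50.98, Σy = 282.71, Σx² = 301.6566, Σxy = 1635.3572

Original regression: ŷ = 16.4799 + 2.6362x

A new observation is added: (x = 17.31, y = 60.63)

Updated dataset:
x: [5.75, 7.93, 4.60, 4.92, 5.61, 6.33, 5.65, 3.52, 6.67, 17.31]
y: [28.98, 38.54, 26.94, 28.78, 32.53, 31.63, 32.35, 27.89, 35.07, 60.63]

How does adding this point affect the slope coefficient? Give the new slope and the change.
New slope β₁ = 2.5211 versus 2.6362 before: a change of -0.1151 (-4.4%).

The new point has HIGH LEVERAGE: x = 17.31 is far from the original mean x̄ = 50.98/9 ≈ 5.66 (original range [3.52, 7.93]).

Step 1: Update the sums with the new point (n goes from 9 to 10)
Σx  = 50.98 + 17.31 = 68.29
Σy  = 282.71 + 60.63 = 343.34
Σx² = 301.6566 + 17.31² = 301.6566 + 299.6361 = 601.2927
Σxy = 1635.3572 + 17.31×60.63 = 1635.3572 + 1049.5053 = 2684.8625

Step 2: Recompute the slope with b₁ = (nΣxy − ΣxΣy) / (nΣx² − (Σx)²)
Numerator   = 10×2684.8625 − 68.29×343.34 = 26848.6250 − 23446.6886 = 3401.9364
Denominator = 10×601.2927 − 68.29² = 6012.9270 − 4663.5241 = 1349.4029
b₁(new) = 3401.9364 / 1349.4029 = 2.5211

(Same formula on the original sums: (9×1635.3572 − 50.98×282.71) / (9×301.6566 − 50.98²) = 305.6590 / 115.9490 = 2.6362, matching the given fit.)

Step 3: Change in slope
Δβ₁ = 2.5211 − 2.6362 = -0.1151
Relative change = -0.1151 / 2.6362 × 100% = -4.4%
→ the slope decreases when the point is added.

Because the point sits below the extension of the original line at a high-leverage x, it tilts the fit down.
In practice: check such a point for data-entry or measurement error.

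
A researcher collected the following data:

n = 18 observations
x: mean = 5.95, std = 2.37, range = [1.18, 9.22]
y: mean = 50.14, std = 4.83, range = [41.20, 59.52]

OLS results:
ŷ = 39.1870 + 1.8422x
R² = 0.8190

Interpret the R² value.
R² = 0.8190 means 81.90% of the variation in y is explained by the linear relationship with x. This indicates a strong fit.

R² (coefficient of determination) measures the proportion of variance in y explained by the regression model.

Here R² = 0.8190:
- Explained: 81.90% of the variation in y
- Unexplained (residual): 100% − 81.90% = 18.10%
- Rule of thumb (below 0.3 weak; 0.3 to below 0.7 moderate; 0.7 and above strong) → strong

Calculation: R² = 1 − (SS_res / SS_tot), where SS_res is the sum of squared residuals and SS_tot the total sum of squares.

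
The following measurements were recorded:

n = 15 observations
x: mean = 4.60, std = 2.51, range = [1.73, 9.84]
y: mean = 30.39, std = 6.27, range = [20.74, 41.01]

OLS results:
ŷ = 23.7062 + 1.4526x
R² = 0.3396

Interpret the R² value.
About 33.96% of the variability in y is accounted for by the regression on x (R² = 0.3396) — a moderate linear fit.

R² = 1 − SS_res/SS_tot compares the residual scatter to the total scatter of y about its mean.

Here R² = 0.3396:
- Explained: 33.96% of the variation in y
- Unexplained (residual): 100% − 33.96% = 66.04%
- Rule of thumb (below 0.3 weak; 0.3 to below 0.7 moderate; 0.7 and above strong) → moderate

Note: R² never decreases when predictors are added, so it should not be used alone to compare models of different size.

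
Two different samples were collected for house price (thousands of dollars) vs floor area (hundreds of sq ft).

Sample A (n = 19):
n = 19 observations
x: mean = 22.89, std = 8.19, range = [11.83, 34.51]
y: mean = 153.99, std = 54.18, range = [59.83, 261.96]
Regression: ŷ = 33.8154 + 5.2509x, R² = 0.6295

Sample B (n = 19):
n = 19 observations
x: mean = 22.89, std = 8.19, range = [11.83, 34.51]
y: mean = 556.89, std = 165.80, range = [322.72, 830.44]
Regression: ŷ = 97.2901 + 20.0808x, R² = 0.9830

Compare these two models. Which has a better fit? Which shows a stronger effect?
Model B has the better fit (R² = 0.9830 vs 0.6295). Model B shows the stronger effect (|β₁| = 20.0808 vs 5.2509).

Model Comparison:

Goodness of fit (R²):
- Model A: R² = 0.6295 → 62.95% of variance in house price explained
- Model B: R² = 0.9830 → 98.30% of variance in house price explained
- 0.9830 > 0.6295 → Model B has the better fit

Strength of effect — compare |β₁|:
- Model A: β₁ = 5.2509 → predicted house price rises 5.2509 thousand dollars per additional hundred sq ft of floor area
- Model B: β₁ = 20.0808 → predicted house price rises 20.0808 thousand dollars per additional hundred sq ft of floor area
- |5.2509| < |20.0808| → Model B shows the stronger marginal effect

Notes:
- A steeper slope doesn't make a better model if the scatter around the line is large.
- R² measures how tightly points cluster around the line; β₁ measures how steep the line is — they answer different questions.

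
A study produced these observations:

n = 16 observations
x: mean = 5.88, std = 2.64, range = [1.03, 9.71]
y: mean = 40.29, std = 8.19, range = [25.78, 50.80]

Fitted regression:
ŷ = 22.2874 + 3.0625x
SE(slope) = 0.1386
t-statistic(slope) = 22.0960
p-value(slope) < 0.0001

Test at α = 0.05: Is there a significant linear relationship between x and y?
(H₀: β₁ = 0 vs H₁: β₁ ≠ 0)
Since p-value < 0.0001 < α = 0.05, reject H₀ — the slope is significantly different from 0.

Hypothesis test for the slope coefficient:

H₀: β₁ = 0 (no linear relationship)
H₁: β₁ ≠ 0 (linear relationship exists)

Test statistic: t = β̂₁ / SE(β̂₁) = 3.0625 / 0.1386 = 22.0960

p < 0.0001: how often a slope estimate this far from 0 (in SE units) would arise by chance if β₁ were truly 0.

Decision rule: reject H₀ if p-value < α.
p-value < 0.0001 < α = 0.05 → reject H₀.

At α = 0.05 the data do provide convincing evidence of a nonzero slope.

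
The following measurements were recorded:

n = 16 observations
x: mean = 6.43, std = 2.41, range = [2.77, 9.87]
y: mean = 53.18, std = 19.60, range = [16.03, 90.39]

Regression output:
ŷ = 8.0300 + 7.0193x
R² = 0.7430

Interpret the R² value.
The model explains 74.30% of the variance in y (R² = 0.7430), leaving 25.70% unexplained; the fit is strong.

The coefficient of determination R² is the fraction of the total variation in y that the fitted line accounts for.

Here R² = 0.7430:
- Explained: 74.30% of the variation in y
- Unexplained (residual): 100% − 74.30% = 25.70%
- Rule of thumb (below 0.3 weak; 0.3 to below 0.7 moderate; 0.7 and above strong) → strong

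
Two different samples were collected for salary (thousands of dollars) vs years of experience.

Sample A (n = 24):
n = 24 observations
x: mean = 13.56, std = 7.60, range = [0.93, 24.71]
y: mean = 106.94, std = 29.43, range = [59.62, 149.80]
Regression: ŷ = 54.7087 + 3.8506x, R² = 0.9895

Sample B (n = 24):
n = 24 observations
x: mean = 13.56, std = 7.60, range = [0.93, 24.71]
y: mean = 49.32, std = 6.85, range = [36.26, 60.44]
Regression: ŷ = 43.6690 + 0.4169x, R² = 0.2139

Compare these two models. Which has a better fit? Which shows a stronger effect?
Model A has the better fit (R² = 0.9895 vs 0.2139). Model A shows the stronger effect (|β₁| = 3.8506 vs 0.4169).

Model Comparison:

Which explains more variance? (R²)
- Model A: R² = 0.9895 → 98.95% of variance in salary explained
- Model B: R² = 0.2139 → 21.39% of variance in salary explained
- 0.9895 > 0.2139 → Model A has the better fit

Which has the larger per-year effect? (|β₁|)
- Model A: β₁ = 3.8506 → predicted salary rises 3.8506 thousand dollars per additional year of experience
- Model B: β₁ = 0.4169 → predicted salary rises 0.4169 thousand dollars per additional year of experience
- |3.8506| > |0.4169| → Model A shows the stronger marginal effect

Notes:
- A steeper slope doesn't make a better model if the scatter around the line is large.
- The two samples could reflect different populations, time periods, or measurement quality.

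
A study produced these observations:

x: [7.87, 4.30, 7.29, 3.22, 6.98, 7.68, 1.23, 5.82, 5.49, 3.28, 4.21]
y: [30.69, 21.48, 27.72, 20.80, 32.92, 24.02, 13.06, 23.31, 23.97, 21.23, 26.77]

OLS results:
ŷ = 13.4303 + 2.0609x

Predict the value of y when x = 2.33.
ŷ = 18.2322

x = 2.33 lies inside the observed range [1.23, 7.87], so the fitted equation applies directly:

ŷ = 13.4303 + 2.0609 × 2.33
ŷ = 13.4303 + 4.8019
ŷ = 18.2322

This is the fitted mean response at that x — an individual observation would come with a wider prediction interval.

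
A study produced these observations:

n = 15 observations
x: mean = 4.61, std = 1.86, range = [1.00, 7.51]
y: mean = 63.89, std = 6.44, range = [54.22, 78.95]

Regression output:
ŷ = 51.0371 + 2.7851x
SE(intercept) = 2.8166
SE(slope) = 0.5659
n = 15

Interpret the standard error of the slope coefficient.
SE(β̂₁) = 0.5659 is the estimated standard deviation of the slope estimate across repeated samples; relative to β̂₁ = 2.7851 that is 20.3%, a moderately precise estimate.

What SE measures:
- The standard error quantifies the sampling variability of the coefficient estimate
- It is the estimated standard deviation of β̂₁ across hypothetical repeated samples of the same size
- Smaller SE → more precise estimate

Relative precision:
- SE / |β̂₁| = 0.5659 / 2.7851 = 20.3%
- Rule of thumb (under 20%: precise; 20% to under 50%: moderately precise; 50% or more: imprecise) → moderately precise

Rough 95% range (±2 SE): 2.7851 ± 1.1318 → (1.6533, 3.9169).

What drives SE(β̂₁): more residual scatter → larger SE; larger n (here n = 15) → smaller SE.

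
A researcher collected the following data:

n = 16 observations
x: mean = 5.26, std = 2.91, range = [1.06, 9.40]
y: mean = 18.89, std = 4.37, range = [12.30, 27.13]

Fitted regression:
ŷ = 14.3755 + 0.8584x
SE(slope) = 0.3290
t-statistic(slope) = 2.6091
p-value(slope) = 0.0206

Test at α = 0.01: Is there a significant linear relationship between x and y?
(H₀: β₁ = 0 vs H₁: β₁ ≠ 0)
Fail to reject H₀: p-value = 0.0206 ≥ α = 0.01. The linear relationship is not significant at the 1% level.

Hypothesis test for the slope coefficient:

H₀: β₁ = 0 (no linear relationship)
H₁: β₁ ≠ 0 (linear relationship exists)

Test statistic: t = β̂₁ / SE(β̂₁) = 0.8584 / 0.3290 = 2.6091

The p-value (0.0206) is the probability, under H₀, of a t-statistic at least as extreme as |t| = 2.6091 (two-sided, df = n − 2 = 14).

Decision rule: reject H₀ if p-value < α.
p-value = 0.0206 ≥ α = 0.01 → fail to reject H₀.

Conclusion: the linear association between x and y is not significant at the 1% level.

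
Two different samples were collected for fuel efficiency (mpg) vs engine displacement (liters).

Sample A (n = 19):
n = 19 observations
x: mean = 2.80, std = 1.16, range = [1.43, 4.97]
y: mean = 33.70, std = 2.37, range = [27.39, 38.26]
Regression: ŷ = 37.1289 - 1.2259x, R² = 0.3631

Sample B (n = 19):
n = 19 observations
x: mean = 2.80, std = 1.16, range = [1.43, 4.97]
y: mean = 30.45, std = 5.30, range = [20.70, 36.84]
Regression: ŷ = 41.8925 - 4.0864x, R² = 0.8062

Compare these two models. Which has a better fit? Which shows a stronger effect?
Model B has the better fit (R² = 0.8062 vs 0.3631). Model B shows the stronger effect (|β₁| = 4.0864 vs 1.2259).

Model Comparison:

Which explains more variance? (R²)
- Model A: R² = 0.3631 → 36.31% of variance in fuel efficiency explained
- Model B: R² = 0.8062 → 80.62% of variance in fuel efficiency explained
- 0.8062 > 0.3631 → Model B has the better fit

Which has the larger per-liter effect? (|β₁|)
- Model A: β₁ = -1.2259 → predicted fuel efficiency falls 1.2259 mpg per additional liter of engine displacement
- Model B: β₁ = -4.0864 → predicted fuel efficiency falls 4.0864 mpg per additional liter of engine displacement
- |-1.2259| < |-4.0864| → Model B shows the stronger marginal effect

Note: A better fit (higher R²) doesn't necessarily mean a more important relationship.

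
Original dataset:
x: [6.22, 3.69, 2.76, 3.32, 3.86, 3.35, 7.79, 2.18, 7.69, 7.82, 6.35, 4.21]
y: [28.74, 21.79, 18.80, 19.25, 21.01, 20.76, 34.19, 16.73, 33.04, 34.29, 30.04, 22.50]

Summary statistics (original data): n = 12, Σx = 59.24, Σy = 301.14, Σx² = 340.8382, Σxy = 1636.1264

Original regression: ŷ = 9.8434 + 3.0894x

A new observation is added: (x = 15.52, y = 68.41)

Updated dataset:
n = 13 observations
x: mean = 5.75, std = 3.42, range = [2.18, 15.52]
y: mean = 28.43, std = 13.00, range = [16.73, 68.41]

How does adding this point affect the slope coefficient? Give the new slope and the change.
Adding the point moves β₁ from 3.0894 to 3.7729, i.e. it increases by 0.6835 (+22.1%).

x = 15.52 lies well outside the original x-range [2.18, 7.82] (x̄ ≈ 4.94), so this observation has high leverage and can move the slope substantially.

Step 1: Update the sums with the new point (n goes from 12 to 13)
Σx  = 59.24 + 15.52 = 74.76
Σy  = 301.14 + 68.41 = 369.55
Σx² = 340.8382 + 15.52² = 340.8382 + 240.8704 = 581.7086
Σxy = 1636.1264 + 15.52×68.41 = 1636.1264 + 1061.7232 = 2697.8496

Step 2: Recompute the slope with b₁ = (nΣxy − ΣxΣy) / (nΣx² − (Σx)²)
Numerator   = 13×2697.8496 − 74.76×369.55 = 35072.0448 − 27627.5580 = 7444.4868
Denominator = 13×581.7086 − 74.76² = 7562.2118 − 5589.0576 = 1973.1542
b₁(new) = 7444.4868 / 1973.1542 = 3.7729

(Same formula on the original sums: (12×1636.1264 − 59.24×301.14) / (12×340.8382 − 59.24²) = 1793.9832 / 580.6808 = 3.0894, matching the given fit.)

Step 3: Change in slope
Δβ₁ = 3.7729 − 3.0894 = +0.6835
Relative change = +0.6835 / 3.0894 × 100% = +22.1%
→ the slope increases when the point is added.

A high-leverage point only changes the slope if it is off the original line; here y = 68.41 is above the original trend, so the slope increases.
In practice: refit with and without it and report both if conclusions differ.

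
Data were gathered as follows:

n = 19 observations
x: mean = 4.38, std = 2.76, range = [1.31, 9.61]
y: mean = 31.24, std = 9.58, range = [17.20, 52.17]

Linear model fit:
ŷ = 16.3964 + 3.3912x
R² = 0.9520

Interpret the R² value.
R² = 0.9520 means 95.20% of the variation in y is explained by the linear relationship with x. This indicates a strong fit.

The coefficient of determination R² is the fraction of the total variation in y that the fitted line accounts for.

Here R² = 0.9520:
- Explained: 95.20% of the variation in y
- Unexplained (residual): 100% − 95.20% = 4.80%
- Rule of thumb (below 0.3 weak; 0.3 to below 0.7 moderate; 0.7 and above strong) → strong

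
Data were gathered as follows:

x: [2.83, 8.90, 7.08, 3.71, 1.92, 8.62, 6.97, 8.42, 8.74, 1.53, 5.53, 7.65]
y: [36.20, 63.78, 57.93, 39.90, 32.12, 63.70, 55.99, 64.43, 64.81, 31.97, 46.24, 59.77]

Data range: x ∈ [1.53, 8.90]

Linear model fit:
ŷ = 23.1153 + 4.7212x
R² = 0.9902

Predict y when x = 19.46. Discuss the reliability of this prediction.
ŷ = 114.9899, but this is extrapolation (above the data range [1.53, 8.90]) and may be unreliable.

Prediction calculation:
ŷ = 23.1153 + 4.7212 × 19.46
ŷ = 114.9899

Reliability:
- Data range: x ∈ [1.53, 8.90]
- Prediction point: x = 19.46 is 10.56 units above the observed range → this is EXTRAPOLATION, not interpolation

Why that matters here:
- R² describes fit only over the sampled x values; it says nothing about behaviour beyond them
- The linear relationship may not hold outside the observed range

Report the number if required, but flag clearly that it is an extrapolation.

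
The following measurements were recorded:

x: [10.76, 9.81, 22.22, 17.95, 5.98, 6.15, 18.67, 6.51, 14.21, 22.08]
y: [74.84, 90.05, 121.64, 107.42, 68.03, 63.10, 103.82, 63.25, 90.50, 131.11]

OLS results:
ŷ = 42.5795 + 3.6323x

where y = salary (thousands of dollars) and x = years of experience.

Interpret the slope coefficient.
On average, salary is about 3.6323 thousand dollars higher for every extra year of experience.

The slope β₁ = 3.6323 gives the rate at which the fitted salary changes with experience.

Interpretation:
- Experience up by 1 year → predicted salary increases by 3.6323 thousand dollars
- The effect is assumed constant over the observed range of x (linearity)

(β₀ = 42.5795 is the fitted value at x = 0 and is not part of the slope interpretation.)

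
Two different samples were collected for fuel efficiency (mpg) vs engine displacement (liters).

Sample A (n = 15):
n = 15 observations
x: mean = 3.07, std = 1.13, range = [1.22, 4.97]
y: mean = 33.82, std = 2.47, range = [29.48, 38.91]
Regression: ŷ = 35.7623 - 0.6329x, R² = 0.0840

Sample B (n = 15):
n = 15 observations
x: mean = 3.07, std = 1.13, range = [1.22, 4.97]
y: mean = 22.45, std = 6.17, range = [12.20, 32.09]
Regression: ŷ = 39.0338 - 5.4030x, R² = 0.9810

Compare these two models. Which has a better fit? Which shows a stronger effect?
Model B has the better fit (R² = 0.9810 vs 0.0840). Model B shows the stronger effect (|β₁| = 5.4030 vs 0.6329).

Model Comparison:

Which explains more variance? (R²)
- Model A: R² = 0.0840 → 8.40% of variance in fuel efficiency explained
- Model B: R² = 0.9810 → 98.10% of variance in fuel efficiency explained
- 0.9810 > 0.0840 → Model B has the better fit

Which has the larger per-liter effect? (|β₁|)
- Model A: β₁ = -0.6329 → predicted fuel efficiency falls 0.6329 mpg per additional liter of engine displacement
- Model B: β₁ = -5.4030 → predicted fuel efficiency falls 5.4030 mpg per additional liter of engine displacement
- |-0.6329| < |-5.4030| → Model B shows the stronger marginal effect

Notes:
- R² measures how tightly points cluster around the line; β₁ measures how steep the line is — they answer different questions.
- A steeper slope doesn't make a better model if the scatter around the line is large.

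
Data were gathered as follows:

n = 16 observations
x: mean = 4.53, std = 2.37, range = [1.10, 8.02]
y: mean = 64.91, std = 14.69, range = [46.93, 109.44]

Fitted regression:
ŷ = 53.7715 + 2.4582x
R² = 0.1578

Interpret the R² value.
About 15.78% of the variability in y is accounted for by the regression on x (R² = 0.1578) — a weak linear fit.

R² (coefficient of determination) measures the proportion of variance in y explained by the regression model.

Here R² = 0.1578:
- Explained: 15.78% of the variation in y
- Unexplained (residual): 100% − 15.78% = 84.22%
- Rule of thumb (below 0.3 weak; 0.3 to below 0.7 moderate; 0.7 and above strong) → weak

Note: R² says nothing about causation, and a high R² does not by itself mean the linear form is appropriate — check the residuals.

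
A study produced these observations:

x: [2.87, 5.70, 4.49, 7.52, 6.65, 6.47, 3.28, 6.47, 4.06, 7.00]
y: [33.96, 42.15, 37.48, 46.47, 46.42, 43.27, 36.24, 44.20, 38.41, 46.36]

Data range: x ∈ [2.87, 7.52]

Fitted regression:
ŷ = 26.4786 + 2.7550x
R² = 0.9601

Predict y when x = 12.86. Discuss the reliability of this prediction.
ŷ = 61.9079 (extrapolation — x = 12.86 lies outside [2.87, 7.52], so reliability is low).

Prediction calculation:
ŷ = 26.4786 + 2.7550 × 12.86
ŷ = 61.9079

Reliability:
- Data range: x ∈ [2.87, 7.52]
- Prediction point: x = 12.86 is 5.34 units above the observed range → this is EXTRAPOLATION, not interpolation

Why that matters here:
- The standard error of prediction grows with (x − x̄)², and x = 12.86 is far from x̄ = 5.45
- Real relationships often flatten, saturate, or turn nonlinear at extremes

Report the number if required, but flag clearly that it is an extrapolation.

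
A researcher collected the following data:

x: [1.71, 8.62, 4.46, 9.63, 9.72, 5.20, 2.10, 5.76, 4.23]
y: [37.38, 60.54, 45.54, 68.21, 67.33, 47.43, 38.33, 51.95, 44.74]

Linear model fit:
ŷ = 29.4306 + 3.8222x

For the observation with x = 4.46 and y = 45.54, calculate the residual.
Residual = -0.9376

The residual is the difference between the actual value and the predicted value:

Residual = y - ŷ

Step 1: Calculate predicted value
ŷ = 29.4306 + 3.8222 × 4.46
ŷ = 46.4776

Step 2: Calculate residual
Residual = 45.54 - 46.4776
Residual = -0.9376

The residual is negative, so the observed y = 45.54 sits below the regression line (the line overestimates it by 0.9376).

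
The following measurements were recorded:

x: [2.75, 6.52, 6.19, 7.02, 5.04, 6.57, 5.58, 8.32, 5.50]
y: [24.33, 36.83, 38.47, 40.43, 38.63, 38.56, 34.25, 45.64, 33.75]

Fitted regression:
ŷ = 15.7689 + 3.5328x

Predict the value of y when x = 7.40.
ŷ = 41.9116

To predict y for x = 7.40, substitute into the regression equation:

ŷ = 15.7689 + 3.5328 × 7.40
ŷ = 15.7689 + 26.1427
ŷ = 41.9116

This is a point prediction; actual observations scatter around it by roughly the residual standard deviation.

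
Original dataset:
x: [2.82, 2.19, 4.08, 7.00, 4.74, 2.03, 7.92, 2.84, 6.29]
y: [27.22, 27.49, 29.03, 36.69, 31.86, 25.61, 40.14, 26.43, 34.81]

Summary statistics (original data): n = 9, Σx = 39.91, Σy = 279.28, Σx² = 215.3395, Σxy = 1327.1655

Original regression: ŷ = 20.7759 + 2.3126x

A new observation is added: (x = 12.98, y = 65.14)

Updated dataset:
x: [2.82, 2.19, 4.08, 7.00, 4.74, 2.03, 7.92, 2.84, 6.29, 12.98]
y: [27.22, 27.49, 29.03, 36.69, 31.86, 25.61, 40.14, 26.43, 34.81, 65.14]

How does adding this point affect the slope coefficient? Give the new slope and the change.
New slope β₁ = 3.3727 versus 2.3126 before: a change of +1.0601 (+45.8%).

x = 12.98 lies well outside the original x-range [2.03, 7.92] (x̄ ≈ 4.43), so this observation has high leverage and can move the slope substantially.

Step 1: Update the sums with the new point (n goes from 9 to 10)
Σx  = 39.91 + 12.98 = 52.89
Σy  = 279.28 + 65.14 = 344.42
Σx² = 215.3395 + 12.98² = 215.3395 + 168.4804 = 383.8199
Σxy = 1327.1655 + 12.98×65.14 = 1327.1655 + 845.5172 = 2172.6827

Step 2: Recompute the slope with b₁ = (nΣxy − ΣxΣy) / (nΣx² − (Σx)²)
Numerator   = 10×2172.6827 − 52.89×344.42 = 21726.8270 − 18216.3738 = 3510.4532
Denominator = 10×383.8199 − 52.89² = 3838.1990 − 2797.3521 = 1040.8469
b₁(new) = 3510.4532 / 1040.8469 = 3.3727

(Same formula on the original sums: (9×1327.1655 − 39.91×279.28) / (9×215.3395 − 39.91²) = 798.4247 / 345.2474 = 2.3126, matching the given fit.)

Step 3: Change in slope
Δβ₁ = 3.3727 − 2.3126 = +1.0601
Relative change = +1.0601 / 2.3126 × 100% = +45.8%
→ the slope increases when the point is added.

Because the point sits above the extension of the original line at a high-leverage x, it tilts the fit up.
In practice: refit with and without it and report both if conclusions differ.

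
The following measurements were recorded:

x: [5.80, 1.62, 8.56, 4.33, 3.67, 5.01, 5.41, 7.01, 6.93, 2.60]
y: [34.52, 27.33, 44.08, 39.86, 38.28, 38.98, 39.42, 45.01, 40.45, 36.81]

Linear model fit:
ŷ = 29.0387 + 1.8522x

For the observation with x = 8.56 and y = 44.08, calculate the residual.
Residual = -0.8135

The residual is the difference between the actual value and the predicted value:

Residual = y - ŷ

Step 1: Calculate predicted value
ŷ = 29.0387 + 1.8522 × 8.56
ŷ = 44.8935

Step 2: Calculate residual
Residual = 44.08 - 44.8935
Residual = -0.8135

The residual is negative, so the observed y = 44.08 sits below the regression line (the line overestimates it by 0.8135).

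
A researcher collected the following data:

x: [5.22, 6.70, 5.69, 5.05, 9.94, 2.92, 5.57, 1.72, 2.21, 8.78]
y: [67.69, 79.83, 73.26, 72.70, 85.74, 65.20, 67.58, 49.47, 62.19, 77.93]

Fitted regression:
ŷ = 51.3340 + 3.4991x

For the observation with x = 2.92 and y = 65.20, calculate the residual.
Residual = 3.6486

The residual is the difference between the actual value and the predicted value:

Residual = y - ŷ

Step 1: Calculate predicted value
ŷ = 51.3340 + 3.4991 × 2.92
ŷ = 61.5514

Step 2: Calculate residual
Residual = 65.20 - 61.5514
Residual = 3.6486

Sign check: y > ŷ, so the point is above the line and the fit underestimates here.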